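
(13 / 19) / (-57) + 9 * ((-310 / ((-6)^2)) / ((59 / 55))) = -9234109 / 127794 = -72.26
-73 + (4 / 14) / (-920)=-235061 / 3220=-73.00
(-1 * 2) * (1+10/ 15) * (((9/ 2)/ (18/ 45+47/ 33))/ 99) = -25/ 301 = -0.08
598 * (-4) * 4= -9568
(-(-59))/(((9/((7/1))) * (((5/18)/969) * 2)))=400197/5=80039.40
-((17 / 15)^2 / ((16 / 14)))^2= -4092529 / 3240000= -1.26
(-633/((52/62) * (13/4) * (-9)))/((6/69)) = 150443/507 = 296.73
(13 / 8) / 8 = 13 / 64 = 0.20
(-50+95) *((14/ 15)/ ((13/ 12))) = 504/ 13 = 38.77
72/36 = 2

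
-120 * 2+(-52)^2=2464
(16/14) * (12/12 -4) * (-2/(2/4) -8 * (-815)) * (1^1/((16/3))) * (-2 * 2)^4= -7506432/7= -1072347.43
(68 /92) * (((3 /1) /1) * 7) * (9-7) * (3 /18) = 119 /23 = 5.17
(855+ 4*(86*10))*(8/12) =8590/3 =2863.33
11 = 11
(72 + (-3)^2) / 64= 81 / 64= 1.27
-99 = -99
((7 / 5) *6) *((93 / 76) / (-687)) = -0.01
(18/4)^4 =6561/16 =410.06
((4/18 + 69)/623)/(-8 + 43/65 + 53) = 65/26712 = 0.00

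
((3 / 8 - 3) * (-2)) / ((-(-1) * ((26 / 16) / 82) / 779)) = 2682876 / 13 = 206375.08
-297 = -297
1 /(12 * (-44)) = -1 /528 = -0.00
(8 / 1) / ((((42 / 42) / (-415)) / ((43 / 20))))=-7138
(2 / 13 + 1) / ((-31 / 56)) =-840 / 403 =-2.08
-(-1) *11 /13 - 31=-30.15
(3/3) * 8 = 8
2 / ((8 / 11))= 11 / 4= 2.75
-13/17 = -0.76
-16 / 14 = -8 / 7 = -1.14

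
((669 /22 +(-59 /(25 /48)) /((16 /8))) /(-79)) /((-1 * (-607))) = 14427 /26374150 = 0.00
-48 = -48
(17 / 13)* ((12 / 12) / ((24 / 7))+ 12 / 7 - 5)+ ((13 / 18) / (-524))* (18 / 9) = -3362909 / 858312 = -3.92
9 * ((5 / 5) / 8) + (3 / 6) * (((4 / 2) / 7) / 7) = 449 / 392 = 1.15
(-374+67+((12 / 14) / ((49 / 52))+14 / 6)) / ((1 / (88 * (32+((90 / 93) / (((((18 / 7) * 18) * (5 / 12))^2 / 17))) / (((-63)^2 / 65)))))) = -537077801880224 / 627868017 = -855399.20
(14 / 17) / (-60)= -7 / 510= -0.01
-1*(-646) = 646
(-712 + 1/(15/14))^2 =113763556/225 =505615.80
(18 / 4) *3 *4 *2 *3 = 324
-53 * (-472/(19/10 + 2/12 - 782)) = -375240/11699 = -32.07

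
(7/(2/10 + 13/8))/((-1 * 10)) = -28/73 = -0.38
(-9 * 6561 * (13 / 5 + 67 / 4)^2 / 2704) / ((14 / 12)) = -26531129043 / 3785600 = -7008.43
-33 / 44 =-3 / 4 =-0.75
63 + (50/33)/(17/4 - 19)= 122461/1947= 62.90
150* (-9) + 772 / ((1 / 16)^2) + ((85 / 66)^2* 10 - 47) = 427435955 / 2178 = 196251.59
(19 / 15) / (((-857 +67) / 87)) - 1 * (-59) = 232499 / 3950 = 58.86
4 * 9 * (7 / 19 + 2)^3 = 3280500 / 6859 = 478.28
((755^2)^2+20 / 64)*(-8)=-5198856010005 / 2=-2599428005002.50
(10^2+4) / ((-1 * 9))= -104 / 9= -11.56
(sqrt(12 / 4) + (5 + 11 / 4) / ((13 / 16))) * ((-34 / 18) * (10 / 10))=-2108 / 117 - 17 * sqrt(3) / 9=-21.29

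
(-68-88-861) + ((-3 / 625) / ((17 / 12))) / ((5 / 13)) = -54028593 / 53125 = -1017.01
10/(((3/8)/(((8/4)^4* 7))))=8960/3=2986.67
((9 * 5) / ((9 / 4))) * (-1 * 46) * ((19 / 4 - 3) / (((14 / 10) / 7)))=-8050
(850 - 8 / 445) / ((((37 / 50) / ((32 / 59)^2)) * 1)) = 3873198080 / 11462933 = 337.89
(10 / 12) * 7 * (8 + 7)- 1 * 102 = -29 / 2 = -14.50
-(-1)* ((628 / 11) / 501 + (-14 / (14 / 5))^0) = 6139 / 5511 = 1.11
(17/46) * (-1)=-17/46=-0.37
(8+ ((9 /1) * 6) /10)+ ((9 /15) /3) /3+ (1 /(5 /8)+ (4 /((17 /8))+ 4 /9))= 13306 /765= 17.39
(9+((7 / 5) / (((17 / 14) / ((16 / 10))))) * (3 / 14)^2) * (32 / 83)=123552 / 35275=3.50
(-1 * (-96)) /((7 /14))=192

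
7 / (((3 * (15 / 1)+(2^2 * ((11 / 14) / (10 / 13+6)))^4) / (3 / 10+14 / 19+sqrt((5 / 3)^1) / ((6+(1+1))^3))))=16807 * sqrt(15) / 166128486+423805312 / 2630367695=0.16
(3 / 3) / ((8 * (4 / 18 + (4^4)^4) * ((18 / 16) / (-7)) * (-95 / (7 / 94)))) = 49 / 345186521597380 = 0.00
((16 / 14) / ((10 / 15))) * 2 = 24 / 7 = 3.43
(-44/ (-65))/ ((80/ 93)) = 1023/ 1300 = 0.79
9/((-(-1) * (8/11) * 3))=33/8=4.12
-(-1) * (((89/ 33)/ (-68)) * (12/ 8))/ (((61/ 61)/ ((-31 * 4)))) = 2759/ 374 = 7.38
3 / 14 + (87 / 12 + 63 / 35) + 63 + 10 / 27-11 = 232979 / 3780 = 61.63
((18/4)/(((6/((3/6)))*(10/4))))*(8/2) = 0.60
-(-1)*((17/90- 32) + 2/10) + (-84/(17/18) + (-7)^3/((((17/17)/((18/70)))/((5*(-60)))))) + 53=8076089/306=26392.45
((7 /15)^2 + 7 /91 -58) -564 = -1818488 /2925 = -621.71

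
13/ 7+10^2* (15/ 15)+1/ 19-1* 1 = 13421/ 133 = 100.91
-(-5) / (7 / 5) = 25 / 7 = 3.57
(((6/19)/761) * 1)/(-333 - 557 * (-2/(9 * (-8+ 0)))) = -216/181388155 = -0.00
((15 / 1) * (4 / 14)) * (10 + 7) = 510 / 7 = 72.86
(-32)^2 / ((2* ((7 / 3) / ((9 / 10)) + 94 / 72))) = 55296 / 421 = 131.34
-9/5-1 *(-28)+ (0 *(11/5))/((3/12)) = 131/5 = 26.20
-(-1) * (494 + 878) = 1372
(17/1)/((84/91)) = 221/12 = 18.42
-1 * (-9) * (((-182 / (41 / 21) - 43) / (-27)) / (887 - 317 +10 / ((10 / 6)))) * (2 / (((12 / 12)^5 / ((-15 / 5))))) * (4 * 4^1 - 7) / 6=-5585 / 7872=-0.71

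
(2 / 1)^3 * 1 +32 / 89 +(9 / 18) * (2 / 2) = 1577 / 178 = 8.86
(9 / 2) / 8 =9 / 16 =0.56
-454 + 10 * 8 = -374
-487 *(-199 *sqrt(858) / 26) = 96913 *sqrt(858) / 26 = 109182.32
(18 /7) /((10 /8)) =72 /35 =2.06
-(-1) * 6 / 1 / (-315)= -2 / 105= -0.02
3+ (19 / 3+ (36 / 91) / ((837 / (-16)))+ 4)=37592 / 2821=13.33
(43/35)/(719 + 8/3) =129/75775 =0.00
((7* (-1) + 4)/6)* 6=-3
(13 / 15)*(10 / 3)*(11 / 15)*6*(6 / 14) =572 / 105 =5.45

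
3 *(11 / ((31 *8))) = 0.13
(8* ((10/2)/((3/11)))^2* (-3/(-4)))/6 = 3025/9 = 336.11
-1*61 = -61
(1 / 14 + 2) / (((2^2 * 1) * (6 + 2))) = 29 / 448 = 0.06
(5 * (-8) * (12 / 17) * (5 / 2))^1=-1200 / 17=-70.59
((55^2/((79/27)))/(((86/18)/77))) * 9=509406975/3397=149957.90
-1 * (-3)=3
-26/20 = -13/10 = -1.30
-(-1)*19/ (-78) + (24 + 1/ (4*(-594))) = 733775/ 30888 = 23.76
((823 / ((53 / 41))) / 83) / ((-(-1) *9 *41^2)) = 823 / 1623231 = 0.00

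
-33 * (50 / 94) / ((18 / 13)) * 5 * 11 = -196625 / 282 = -697.25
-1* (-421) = 421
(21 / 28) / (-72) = -1 / 96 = -0.01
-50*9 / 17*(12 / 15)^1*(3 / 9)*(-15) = 1800 / 17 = 105.88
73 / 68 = 1.07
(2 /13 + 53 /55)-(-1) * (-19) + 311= 293.12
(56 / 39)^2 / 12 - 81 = -368819 / 4563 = -80.83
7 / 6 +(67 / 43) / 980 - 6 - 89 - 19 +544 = 431.17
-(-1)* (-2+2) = 0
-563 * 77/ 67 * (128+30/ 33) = -5588338/ 67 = -83408.03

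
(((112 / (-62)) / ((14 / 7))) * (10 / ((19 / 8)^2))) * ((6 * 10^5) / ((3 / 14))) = -50176000000 / 11191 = -4483602.90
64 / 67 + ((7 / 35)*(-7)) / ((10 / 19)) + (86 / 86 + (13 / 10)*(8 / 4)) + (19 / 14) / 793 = 1.90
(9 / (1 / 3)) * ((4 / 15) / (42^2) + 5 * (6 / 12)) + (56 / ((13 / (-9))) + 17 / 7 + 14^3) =17677791 / 6370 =2775.16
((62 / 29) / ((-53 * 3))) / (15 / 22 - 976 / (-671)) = -1364 / 216717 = -0.01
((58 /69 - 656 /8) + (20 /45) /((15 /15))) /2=-8354 /207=-40.36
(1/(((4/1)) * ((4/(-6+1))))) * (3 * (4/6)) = -5/8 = -0.62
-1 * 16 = -16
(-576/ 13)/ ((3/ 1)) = -192/ 13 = -14.77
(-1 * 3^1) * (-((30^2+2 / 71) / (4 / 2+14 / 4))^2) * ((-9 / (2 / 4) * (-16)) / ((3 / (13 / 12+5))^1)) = 28616926952832 / 609961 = 46915994.55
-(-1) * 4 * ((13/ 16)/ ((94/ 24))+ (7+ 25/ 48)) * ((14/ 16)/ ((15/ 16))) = 24409/ 846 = 28.85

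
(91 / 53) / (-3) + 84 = 13265 / 159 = 83.43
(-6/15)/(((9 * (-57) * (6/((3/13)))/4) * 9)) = 4/300105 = 0.00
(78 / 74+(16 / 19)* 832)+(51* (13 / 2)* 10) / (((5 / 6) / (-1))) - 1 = -2303952 / 703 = -3277.31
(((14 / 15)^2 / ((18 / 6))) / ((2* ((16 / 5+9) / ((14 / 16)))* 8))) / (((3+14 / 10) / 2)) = 343 / 579744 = 0.00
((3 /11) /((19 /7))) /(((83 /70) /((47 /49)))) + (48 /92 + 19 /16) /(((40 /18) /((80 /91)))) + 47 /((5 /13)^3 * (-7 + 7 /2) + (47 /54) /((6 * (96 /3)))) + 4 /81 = -12551864227168562245 /52144796118178764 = -240.71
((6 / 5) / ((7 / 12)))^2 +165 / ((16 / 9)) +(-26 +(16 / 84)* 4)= 4222207 / 58800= 71.81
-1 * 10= -10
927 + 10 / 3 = 2791 / 3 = 930.33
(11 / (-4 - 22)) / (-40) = 0.01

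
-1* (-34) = 34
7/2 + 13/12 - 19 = -173/12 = -14.42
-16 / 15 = -1.07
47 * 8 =376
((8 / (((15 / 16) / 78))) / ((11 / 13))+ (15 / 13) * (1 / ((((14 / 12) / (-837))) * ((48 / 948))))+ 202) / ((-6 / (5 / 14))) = 153758357 / 168168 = 914.31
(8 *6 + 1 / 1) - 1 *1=48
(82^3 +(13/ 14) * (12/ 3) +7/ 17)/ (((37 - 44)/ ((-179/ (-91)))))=-11744777657/ 75803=-154938.16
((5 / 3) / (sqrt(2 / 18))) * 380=1900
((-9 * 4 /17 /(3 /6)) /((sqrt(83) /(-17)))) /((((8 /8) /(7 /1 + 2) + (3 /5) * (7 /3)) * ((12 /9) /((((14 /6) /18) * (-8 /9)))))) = -0.45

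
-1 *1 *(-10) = 10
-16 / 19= -0.84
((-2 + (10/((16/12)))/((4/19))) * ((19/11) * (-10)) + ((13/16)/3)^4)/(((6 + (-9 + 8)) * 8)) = -33913828549/2335703040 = -14.52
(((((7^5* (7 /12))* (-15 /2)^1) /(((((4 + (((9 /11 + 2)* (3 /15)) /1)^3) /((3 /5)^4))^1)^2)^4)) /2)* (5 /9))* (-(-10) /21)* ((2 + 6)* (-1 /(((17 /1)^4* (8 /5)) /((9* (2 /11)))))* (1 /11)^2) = 76823746838471397509212203813166306844319 /11404297989906002620890056457479728026039451553067602500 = 0.00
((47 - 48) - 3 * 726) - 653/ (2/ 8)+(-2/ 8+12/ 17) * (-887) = -353285/ 68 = -5195.37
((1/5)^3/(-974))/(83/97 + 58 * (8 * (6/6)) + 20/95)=-1843/104353994750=-0.00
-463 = -463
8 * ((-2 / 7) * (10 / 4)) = -40 / 7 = -5.71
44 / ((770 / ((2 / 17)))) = 4 / 595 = 0.01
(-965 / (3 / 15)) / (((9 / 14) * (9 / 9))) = -67550 / 9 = -7505.56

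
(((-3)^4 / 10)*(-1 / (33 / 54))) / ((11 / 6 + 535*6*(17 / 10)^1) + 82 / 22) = -4374 / 1802645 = -0.00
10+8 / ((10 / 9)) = 86 / 5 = 17.20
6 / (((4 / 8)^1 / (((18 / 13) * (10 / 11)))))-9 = 873 / 143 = 6.10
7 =7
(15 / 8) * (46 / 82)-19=-5887 / 328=-17.95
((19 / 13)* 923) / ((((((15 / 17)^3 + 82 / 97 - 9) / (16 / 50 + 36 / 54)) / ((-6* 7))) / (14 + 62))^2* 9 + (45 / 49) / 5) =21677650983299121524 / 2952339693801741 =7342.53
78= 78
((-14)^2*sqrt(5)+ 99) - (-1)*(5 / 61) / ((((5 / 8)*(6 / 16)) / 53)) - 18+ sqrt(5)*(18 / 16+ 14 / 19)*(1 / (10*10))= 18215 / 183+ 2979483*sqrt(5) / 15200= 537.85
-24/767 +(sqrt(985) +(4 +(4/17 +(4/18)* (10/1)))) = 754124/117351 +sqrt(985) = 37.81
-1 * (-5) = 5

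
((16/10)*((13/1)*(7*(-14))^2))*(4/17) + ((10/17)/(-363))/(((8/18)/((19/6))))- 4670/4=1885676351/41140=45835.59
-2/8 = -1/4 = -0.25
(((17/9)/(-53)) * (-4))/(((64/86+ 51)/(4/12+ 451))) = 3959096/3183975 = 1.24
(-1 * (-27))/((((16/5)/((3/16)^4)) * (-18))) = -0.00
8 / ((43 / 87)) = 696 / 43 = 16.19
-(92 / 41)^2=-8464 / 1681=-5.04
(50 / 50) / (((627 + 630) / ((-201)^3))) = -2706867 / 419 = -6460.30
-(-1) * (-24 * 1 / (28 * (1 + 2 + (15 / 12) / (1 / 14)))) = -0.04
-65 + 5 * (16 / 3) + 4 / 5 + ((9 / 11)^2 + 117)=145447 / 1815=80.14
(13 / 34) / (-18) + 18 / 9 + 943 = 578327 / 612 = 944.98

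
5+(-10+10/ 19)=-85/ 19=-4.47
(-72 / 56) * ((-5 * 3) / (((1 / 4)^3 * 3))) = 2880 / 7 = 411.43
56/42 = 1.33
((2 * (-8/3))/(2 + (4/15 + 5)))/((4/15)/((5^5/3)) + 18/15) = -625000/1022093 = -0.61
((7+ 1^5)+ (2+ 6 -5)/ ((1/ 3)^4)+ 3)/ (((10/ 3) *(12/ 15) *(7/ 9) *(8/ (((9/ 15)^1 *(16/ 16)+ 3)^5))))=202479021/ 21875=9256.18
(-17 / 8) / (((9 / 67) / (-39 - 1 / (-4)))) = 176545 / 288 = 613.00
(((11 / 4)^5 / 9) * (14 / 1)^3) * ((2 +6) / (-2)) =-55240493 / 288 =-191807.27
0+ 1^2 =1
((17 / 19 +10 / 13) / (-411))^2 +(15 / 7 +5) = 3050457 / 427063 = 7.14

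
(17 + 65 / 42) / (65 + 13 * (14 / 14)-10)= 779 / 2856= 0.27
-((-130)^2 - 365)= -16535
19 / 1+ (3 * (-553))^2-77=2752223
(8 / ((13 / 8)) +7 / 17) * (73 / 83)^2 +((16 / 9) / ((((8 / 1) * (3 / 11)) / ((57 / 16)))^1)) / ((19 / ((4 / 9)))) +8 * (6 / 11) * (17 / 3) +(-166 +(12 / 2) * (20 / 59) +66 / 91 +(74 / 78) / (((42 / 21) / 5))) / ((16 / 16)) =-73922389967092 / 560242710027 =-131.95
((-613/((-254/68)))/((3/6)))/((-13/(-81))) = 3376404/1651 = 2045.07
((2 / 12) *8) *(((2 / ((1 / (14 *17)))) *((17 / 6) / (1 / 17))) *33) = 1008802.67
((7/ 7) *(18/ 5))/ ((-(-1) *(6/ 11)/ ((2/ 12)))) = 11/ 10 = 1.10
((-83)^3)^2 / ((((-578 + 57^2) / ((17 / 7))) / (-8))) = -44463890778184 / 18697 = -2378129688.09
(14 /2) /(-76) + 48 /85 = 0.47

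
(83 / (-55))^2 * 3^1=20667 / 3025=6.83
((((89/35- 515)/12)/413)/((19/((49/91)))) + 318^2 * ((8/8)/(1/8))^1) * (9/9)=1104274076/1365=808992.00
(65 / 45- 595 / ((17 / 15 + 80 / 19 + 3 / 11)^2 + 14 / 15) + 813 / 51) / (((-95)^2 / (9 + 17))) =-6240195689 / 2319892643295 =-0.00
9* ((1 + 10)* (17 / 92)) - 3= 1407 / 92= 15.29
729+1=730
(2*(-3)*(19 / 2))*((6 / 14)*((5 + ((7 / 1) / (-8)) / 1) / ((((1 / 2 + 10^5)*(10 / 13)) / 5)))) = -24453 / 3733352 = -0.01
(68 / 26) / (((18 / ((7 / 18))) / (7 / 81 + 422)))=4068491 / 170586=23.85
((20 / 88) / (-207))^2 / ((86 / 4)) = 25 / 445886694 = 0.00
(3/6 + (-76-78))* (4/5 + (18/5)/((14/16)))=-26402/35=-754.34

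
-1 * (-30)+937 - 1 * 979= -12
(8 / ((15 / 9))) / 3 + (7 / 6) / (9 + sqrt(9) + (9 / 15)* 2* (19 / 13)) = 45187 / 26820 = 1.68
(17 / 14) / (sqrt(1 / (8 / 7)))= 17*sqrt(14) / 49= 1.30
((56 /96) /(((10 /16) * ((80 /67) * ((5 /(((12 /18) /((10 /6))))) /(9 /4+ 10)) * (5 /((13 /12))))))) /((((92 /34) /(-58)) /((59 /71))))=-8689828511 /2939400000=-2.96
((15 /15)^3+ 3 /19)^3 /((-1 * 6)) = -0.26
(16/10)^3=512/125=4.10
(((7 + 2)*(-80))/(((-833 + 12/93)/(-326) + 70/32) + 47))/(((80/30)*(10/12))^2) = -6548688/2324035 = -2.82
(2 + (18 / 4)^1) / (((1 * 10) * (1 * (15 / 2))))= 13 / 150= 0.09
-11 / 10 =-1.10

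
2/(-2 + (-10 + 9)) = -0.67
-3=-3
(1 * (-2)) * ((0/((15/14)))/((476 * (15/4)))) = 0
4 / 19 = 0.21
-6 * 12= -72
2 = 2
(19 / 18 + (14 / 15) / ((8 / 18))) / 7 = 0.45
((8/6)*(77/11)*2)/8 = 2.33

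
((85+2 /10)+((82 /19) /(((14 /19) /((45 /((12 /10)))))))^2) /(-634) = -47361621 /621320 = -76.23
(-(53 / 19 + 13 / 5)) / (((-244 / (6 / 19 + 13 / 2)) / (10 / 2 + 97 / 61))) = 6663552 / 6716405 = 0.99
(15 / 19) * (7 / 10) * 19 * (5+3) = 84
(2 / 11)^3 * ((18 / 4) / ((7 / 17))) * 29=17748 / 9317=1.90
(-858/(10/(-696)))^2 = 89152405056/25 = 3566096202.24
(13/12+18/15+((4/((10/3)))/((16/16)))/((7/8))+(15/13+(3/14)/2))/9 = 0.55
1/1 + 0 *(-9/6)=1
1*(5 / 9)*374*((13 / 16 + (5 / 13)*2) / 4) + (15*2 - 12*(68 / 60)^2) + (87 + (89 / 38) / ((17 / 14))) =185.68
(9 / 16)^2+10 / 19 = 4099 / 4864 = 0.84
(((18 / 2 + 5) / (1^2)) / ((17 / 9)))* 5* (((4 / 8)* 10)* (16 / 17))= 50400 / 289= 174.39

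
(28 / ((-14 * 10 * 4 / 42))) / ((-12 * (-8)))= -7 / 320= -0.02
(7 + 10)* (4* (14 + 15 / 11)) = 11492 / 11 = 1044.73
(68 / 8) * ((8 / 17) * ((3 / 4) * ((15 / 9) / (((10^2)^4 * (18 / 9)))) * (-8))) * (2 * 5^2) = -1 / 100000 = -0.00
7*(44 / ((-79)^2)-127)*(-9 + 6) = 16643823 / 6241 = 2666.85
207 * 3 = 621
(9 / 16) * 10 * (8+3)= 495 / 8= 61.88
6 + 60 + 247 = 313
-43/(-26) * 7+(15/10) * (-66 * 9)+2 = -22813/26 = -877.42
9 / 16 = 0.56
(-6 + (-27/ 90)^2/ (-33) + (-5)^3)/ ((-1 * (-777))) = -144103/ 854700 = -0.17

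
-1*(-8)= 8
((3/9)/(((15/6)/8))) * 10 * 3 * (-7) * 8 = -1792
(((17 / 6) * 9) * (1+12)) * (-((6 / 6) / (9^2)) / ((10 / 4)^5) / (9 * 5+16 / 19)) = -0.00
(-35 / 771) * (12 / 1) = -140 / 257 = -0.54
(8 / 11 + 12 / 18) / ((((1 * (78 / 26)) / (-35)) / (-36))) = 6440 / 11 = 585.45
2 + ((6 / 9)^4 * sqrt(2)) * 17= 2 + 272 * sqrt(2) / 81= 6.75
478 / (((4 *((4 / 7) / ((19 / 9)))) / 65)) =2066155 / 72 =28696.60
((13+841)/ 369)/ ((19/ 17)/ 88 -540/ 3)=-1277584/ 99357309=-0.01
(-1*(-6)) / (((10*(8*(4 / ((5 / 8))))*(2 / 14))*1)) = 21 / 256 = 0.08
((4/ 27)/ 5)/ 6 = 2/ 405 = 0.00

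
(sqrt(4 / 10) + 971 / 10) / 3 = sqrt(10) / 15 + 971 / 30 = 32.58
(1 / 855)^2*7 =7 / 731025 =0.00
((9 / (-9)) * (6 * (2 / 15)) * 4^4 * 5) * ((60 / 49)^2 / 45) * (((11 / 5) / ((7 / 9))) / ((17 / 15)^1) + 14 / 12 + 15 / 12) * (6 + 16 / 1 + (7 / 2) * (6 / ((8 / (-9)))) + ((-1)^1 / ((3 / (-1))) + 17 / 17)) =17958400 / 367353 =48.89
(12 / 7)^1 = 12 / 7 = 1.71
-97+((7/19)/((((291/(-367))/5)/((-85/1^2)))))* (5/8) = 1168621/44232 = 26.42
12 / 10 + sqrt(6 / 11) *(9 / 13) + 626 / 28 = 24.07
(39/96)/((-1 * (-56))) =13/1792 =0.01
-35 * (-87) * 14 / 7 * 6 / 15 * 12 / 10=14616 / 5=2923.20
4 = 4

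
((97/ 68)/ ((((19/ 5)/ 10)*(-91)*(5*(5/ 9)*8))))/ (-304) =873/ 142967552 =0.00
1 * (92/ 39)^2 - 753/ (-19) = 1306129/ 28899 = 45.20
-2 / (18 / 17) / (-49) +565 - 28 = 236834 / 441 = 537.04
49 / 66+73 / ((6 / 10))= 2693 / 22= 122.41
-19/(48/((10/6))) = -95/144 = -0.66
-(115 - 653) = 538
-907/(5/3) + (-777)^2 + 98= 3016414/5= 603282.80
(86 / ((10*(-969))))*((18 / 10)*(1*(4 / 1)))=-516 / 8075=-0.06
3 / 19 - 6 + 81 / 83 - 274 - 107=-608511 / 1577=-385.87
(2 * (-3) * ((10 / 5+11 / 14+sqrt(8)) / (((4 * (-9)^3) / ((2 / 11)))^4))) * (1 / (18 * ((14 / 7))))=-sqrt(2) / 198482440493679408 - 13 / 1852502777941007808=-0.00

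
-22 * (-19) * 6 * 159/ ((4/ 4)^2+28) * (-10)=-3987720/ 29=-137507.59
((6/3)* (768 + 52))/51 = 1640/51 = 32.16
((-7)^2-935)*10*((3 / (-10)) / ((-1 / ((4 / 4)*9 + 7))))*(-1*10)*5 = 2126400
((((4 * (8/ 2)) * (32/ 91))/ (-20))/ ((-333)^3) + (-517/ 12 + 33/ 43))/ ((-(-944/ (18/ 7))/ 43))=-4.96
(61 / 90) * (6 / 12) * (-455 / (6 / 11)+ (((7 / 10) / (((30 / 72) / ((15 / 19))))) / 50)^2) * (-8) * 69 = 39608519948333 / 253828125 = 156044.65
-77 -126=-203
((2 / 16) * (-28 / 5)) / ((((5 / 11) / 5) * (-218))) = 0.04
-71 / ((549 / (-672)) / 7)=111328 / 183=608.35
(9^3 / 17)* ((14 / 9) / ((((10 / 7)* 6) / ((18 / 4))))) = 35.02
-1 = -1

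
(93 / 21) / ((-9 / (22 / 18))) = -0.60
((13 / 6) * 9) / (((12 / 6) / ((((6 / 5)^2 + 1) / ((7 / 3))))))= 7137 / 700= 10.20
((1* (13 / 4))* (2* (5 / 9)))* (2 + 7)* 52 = 1690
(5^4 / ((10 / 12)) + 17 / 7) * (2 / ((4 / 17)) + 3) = 121141 / 14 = 8652.93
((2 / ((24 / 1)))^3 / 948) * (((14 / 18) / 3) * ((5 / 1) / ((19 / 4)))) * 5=175 / 210091968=0.00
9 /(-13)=-9 /13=-0.69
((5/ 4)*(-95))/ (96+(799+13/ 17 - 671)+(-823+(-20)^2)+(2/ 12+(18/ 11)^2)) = 586245/ 964606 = 0.61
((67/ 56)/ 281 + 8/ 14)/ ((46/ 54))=244593/ 361928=0.68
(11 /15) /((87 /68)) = 748 /1305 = 0.57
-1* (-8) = 8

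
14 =14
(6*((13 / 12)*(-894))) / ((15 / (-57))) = 110409 / 5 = 22081.80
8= 8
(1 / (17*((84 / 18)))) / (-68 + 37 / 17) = -1 / 5222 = -0.00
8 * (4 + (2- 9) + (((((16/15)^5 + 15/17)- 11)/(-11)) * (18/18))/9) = -29770381336/1278028125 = -23.29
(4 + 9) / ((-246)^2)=13 / 60516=0.00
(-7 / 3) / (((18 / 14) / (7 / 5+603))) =-148078 / 135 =-1096.87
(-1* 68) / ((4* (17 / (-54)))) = 54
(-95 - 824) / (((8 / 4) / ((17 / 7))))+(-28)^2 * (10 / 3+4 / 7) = 81707 / 42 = 1945.40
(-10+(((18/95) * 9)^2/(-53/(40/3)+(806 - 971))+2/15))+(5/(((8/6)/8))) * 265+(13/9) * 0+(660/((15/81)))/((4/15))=86640770063/4066665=21305.12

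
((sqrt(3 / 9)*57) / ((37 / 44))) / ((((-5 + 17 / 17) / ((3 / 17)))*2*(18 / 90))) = -3135*sqrt(3) / 1258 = -4.32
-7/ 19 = -0.37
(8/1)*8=64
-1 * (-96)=96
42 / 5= 8.40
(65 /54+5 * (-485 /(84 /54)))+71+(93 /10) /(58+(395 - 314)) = -390559913 /262710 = -1486.66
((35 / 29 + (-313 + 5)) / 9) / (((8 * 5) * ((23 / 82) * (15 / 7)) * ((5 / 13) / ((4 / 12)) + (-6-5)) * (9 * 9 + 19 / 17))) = 564310019 / 321799219200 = 0.00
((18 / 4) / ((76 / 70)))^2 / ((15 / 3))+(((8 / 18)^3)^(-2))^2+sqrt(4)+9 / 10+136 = 514095649622637 / 30282874880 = 16976.45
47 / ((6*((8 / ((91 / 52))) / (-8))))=-329 / 24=-13.71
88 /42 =44 /21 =2.10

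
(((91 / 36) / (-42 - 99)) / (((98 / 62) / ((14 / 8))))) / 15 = -403 / 304560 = -0.00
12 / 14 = 0.86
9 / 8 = 1.12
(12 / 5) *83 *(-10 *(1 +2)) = -5976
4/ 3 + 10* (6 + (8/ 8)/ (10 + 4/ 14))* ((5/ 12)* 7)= 77401/ 432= 179.17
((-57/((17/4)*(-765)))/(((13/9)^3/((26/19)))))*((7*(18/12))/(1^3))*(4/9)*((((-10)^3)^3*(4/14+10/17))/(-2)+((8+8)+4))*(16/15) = 71884803290112/4151485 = 17315443.34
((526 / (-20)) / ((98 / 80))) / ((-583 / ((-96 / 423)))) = -33664 / 4027947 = -0.01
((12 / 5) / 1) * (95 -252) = -1884 / 5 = -376.80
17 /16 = 1.06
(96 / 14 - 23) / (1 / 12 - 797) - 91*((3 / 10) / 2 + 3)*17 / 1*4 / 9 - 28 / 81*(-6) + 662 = -13570966693 / 9037035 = -1501.71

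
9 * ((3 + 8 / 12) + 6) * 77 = 6699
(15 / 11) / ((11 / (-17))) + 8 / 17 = -1.64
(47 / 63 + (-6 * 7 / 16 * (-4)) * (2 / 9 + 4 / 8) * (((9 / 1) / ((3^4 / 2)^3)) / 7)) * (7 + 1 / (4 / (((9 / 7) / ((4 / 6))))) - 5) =1.85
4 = 4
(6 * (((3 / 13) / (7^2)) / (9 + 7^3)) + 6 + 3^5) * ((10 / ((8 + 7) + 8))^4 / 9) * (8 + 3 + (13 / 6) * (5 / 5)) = 459449138125 / 35295225966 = 13.02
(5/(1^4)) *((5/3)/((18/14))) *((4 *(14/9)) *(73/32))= 92.00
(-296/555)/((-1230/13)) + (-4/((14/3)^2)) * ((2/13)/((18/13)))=-6677/452025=-0.01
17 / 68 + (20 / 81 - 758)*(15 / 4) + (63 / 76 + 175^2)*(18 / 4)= 553937015 / 4104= 134974.91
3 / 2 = 1.50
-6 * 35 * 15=-3150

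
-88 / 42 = -44 / 21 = -2.10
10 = 10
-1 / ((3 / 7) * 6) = -7 / 18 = -0.39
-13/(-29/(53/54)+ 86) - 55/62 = -103639/92752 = -1.12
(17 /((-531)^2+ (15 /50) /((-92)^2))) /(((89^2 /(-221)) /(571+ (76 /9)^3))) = -271958298632800 /137807304652510587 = -0.00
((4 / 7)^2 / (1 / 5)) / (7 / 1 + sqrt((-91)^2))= 40 / 2401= 0.02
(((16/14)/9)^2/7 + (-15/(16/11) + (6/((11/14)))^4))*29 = 98316.33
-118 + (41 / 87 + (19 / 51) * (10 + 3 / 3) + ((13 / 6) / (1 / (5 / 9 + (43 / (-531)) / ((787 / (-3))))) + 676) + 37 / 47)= 16400084659672 / 29049274161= 564.56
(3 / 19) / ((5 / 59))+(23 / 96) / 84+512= 393662473 / 766080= 513.87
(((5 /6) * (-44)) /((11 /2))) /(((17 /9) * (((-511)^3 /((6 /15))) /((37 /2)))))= 444 /2268358127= 0.00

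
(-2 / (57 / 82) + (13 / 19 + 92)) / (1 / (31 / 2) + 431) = 158689 / 761691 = 0.21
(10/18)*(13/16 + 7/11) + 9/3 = 2009/528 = 3.80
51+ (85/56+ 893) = 52949/56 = 945.52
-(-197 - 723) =920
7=7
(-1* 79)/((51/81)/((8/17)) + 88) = -17064/19297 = -0.88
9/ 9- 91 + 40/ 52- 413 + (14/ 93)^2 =-56466773/ 112437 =-502.21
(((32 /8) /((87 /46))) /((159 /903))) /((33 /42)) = 775376 /50721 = 15.29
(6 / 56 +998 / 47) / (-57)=-28085 / 75012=-0.37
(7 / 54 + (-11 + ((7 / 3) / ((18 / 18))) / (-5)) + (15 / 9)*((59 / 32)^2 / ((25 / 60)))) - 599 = -20623313 / 34560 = -596.74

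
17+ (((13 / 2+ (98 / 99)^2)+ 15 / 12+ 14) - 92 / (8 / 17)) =-155.77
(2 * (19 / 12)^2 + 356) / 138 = 25993 / 9936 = 2.62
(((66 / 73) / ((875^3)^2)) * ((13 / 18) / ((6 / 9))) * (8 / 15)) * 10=1144 / 98286174774169921875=0.00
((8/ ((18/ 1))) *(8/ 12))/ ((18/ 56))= 224/ 243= 0.92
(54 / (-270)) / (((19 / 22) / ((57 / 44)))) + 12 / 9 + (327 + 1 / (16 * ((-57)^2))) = 328.03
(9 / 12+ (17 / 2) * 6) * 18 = 1863 / 2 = 931.50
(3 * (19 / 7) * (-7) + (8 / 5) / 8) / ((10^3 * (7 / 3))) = -213 / 8750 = -0.02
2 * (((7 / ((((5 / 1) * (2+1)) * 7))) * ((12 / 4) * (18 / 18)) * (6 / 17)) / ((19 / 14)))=168 / 1615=0.10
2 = 2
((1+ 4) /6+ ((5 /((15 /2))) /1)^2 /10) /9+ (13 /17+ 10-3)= 108263 /13770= 7.86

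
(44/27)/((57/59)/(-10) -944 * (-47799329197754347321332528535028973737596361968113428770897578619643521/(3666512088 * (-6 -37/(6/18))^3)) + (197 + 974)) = -705767480128493640/3327789298747657660511170636608717151611458720220056910522789208892902176101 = -0.00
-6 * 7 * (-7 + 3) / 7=24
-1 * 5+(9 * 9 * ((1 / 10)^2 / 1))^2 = -43439 / 10000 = -4.34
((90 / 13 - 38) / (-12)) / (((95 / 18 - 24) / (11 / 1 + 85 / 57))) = -143824 / 83239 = -1.73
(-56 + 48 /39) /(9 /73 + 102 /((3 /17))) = -0.09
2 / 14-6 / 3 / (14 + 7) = 1 / 21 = 0.05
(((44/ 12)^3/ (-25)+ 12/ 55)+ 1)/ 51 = -5596/ 378675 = -0.01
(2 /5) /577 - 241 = -695283 /2885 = -241.00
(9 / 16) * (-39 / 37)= -351 / 592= -0.59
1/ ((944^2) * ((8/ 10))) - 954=-3400574971/ 3564544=-954.00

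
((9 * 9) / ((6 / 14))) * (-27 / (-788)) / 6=1701 / 1576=1.08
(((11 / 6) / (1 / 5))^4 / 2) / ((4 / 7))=64054375 / 10368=6178.08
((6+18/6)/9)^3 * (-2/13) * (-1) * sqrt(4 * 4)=8/13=0.62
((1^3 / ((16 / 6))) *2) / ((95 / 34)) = 51 / 190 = 0.27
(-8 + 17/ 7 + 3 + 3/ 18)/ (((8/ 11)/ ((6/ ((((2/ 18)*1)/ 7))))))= -9999/ 8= -1249.88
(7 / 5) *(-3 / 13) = -21 / 65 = -0.32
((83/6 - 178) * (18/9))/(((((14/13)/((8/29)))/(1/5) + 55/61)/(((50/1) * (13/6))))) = -40617460/23319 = -1741.82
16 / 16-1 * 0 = 1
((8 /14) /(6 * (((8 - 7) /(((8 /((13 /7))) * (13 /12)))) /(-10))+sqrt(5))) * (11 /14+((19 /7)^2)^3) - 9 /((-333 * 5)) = 3142284949631 /531481122235+18855327800 * sqrt(5) /410410133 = 108.64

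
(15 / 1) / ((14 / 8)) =60 / 7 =8.57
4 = 4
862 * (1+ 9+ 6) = 13792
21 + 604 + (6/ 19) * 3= 11893/ 19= 625.95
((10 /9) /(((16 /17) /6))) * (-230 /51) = -575 /18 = -31.94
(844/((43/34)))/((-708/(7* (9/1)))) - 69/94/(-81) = -382301501/6438906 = -59.37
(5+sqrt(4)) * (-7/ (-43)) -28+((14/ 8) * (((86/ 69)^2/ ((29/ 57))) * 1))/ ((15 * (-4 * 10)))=-31904513431/ 1187393400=-26.87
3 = 3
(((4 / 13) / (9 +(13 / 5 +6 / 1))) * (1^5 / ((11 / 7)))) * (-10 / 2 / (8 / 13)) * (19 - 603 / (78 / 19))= 581875 / 50336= 11.56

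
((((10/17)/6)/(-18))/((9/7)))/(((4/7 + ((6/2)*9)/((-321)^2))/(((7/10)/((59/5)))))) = -19635035/44667726372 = -0.00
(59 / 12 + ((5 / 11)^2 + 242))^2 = 128753945329 / 2108304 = 61069.91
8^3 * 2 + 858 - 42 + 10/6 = 5525/3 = 1841.67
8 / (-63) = -0.13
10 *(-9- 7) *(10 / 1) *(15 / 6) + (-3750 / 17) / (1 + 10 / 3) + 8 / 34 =-895198 / 221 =-4050.67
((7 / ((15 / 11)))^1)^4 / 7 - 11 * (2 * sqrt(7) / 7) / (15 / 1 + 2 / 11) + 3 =5173738 / 50625 - 242 * sqrt(7) / 1169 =101.65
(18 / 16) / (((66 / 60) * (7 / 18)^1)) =405 / 154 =2.63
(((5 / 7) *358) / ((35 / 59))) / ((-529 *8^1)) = -10561 / 103684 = -0.10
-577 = -577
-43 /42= -1.02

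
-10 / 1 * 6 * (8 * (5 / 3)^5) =-500000 / 81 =-6172.84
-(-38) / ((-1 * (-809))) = 38 / 809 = 0.05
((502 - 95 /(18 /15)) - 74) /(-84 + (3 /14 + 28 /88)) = -161161 /38562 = -4.18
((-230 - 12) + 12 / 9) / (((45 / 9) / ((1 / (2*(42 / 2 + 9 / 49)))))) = -17689 / 15570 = -1.14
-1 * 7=-7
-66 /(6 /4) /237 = -44 /237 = -0.19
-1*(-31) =31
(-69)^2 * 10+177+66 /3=47809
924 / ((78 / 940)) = 144760 / 13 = 11135.38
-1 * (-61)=61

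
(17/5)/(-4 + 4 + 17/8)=1.60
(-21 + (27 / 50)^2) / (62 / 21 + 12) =-1087191 / 785000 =-1.38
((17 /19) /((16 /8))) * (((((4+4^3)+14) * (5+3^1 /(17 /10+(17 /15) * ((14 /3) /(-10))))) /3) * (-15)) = -816925 /589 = -1386.97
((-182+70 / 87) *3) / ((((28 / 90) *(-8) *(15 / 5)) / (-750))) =-3166875 / 58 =-54601.29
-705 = -705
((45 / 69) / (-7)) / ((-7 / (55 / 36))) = 275 / 13524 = 0.02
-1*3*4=-12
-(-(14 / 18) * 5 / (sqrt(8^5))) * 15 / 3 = 175 * sqrt(2) / 2304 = 0.11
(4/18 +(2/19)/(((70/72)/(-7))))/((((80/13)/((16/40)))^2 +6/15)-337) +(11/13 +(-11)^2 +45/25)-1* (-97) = 220.65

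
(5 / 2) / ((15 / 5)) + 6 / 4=7 / 3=2.33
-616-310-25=-951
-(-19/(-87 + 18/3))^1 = -19/81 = -0.23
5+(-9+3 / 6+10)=13 / 2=6.50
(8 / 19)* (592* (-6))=-28416 / 19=-1495.58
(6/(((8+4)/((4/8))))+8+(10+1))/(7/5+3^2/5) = 385/64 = 6.02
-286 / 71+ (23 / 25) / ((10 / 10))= -5517 / 1775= -3.11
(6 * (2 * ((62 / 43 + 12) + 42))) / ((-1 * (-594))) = 4768 / 4257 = 1.12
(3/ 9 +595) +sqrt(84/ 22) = sqrt(462)/ 11 +1786/ 3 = 597.29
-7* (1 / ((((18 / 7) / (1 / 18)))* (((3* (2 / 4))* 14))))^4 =-7 / 892616806656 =-0.00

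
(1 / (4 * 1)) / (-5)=-1 / 20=-0.05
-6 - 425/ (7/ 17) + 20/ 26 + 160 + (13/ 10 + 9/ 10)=-398204/ 455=-875.17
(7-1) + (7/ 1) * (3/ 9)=8.33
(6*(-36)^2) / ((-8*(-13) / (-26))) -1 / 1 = -1945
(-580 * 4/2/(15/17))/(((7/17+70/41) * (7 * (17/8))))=-1293632/31017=-41.71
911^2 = 829921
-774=-774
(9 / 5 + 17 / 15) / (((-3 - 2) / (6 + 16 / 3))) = -1496 / 225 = -6.65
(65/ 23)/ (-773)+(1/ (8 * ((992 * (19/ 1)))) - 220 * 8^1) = -4718197958541/ 2680788736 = -1760.00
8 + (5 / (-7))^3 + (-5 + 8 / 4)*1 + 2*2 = 2962 / 343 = 8.64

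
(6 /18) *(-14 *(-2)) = 28 /3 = 9.33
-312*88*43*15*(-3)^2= -159382080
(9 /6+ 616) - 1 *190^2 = -70965 /2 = -35482.50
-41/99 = -0.41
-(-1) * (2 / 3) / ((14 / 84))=4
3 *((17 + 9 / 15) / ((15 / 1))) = 88 / 25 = 3.52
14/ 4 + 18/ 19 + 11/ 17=3291/ 646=5.09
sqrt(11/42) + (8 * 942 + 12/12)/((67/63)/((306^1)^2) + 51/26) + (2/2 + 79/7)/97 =sqrt(462)/42 + 392472615710762/102140004295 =3843.01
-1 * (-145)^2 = -21025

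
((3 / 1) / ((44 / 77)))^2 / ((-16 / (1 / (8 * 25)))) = -441 / 51200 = -0.01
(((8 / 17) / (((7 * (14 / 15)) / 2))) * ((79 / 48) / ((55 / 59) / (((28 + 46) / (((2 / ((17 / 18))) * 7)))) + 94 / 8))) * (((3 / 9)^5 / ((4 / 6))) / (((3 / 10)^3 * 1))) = 862285000 / 189886084731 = 0.00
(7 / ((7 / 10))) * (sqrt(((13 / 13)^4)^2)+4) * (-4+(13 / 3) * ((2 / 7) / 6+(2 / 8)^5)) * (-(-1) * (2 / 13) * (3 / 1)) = -6111575 / 69888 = -87.45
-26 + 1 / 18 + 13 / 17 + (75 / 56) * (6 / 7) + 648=18711559 / 29988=623.97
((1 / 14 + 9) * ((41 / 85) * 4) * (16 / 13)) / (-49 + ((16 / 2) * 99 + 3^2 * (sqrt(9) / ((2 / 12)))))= 166624 / 7000175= 0.02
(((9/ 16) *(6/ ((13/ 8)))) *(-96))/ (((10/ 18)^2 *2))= -323.00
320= 320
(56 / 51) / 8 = 7 / 51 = 0.14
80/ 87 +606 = 52802/ 87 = 606.92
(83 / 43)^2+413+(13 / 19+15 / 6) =29503717 / 70262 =419.91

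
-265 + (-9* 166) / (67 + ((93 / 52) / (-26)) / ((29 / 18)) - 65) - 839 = -71649960 / 38371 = -1867.29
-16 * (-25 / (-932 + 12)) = -10 / 23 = -0.43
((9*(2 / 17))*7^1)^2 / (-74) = -7938 / 10693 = -0.74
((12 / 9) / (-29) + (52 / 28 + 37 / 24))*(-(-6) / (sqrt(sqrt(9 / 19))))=24.25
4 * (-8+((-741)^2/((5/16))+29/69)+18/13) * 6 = 42169272.12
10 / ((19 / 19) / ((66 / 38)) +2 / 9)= 990 / 79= 12.53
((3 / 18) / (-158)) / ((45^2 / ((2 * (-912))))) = 152 / 159975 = 0.00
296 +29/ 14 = 4173/ 14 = 298.07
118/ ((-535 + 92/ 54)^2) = 86022/ 207331201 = 0.00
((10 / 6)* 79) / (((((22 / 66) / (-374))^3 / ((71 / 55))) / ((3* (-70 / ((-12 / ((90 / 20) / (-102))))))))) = 185353359345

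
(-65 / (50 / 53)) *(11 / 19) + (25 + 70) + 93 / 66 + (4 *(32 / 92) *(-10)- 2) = 40.61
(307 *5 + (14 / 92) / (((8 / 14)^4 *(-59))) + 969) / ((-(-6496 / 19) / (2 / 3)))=11018241417 / 2256658432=4.88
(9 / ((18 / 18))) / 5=9 / 5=1.80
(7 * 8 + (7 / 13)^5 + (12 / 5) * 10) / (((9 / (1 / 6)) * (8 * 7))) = 9906749 / 374263344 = 0.03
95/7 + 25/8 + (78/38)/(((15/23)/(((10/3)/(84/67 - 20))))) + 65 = 40661213/501144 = 81.14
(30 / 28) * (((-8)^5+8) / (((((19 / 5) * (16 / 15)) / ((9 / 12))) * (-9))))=721.63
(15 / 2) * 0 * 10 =0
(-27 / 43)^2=729 / 1849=0.39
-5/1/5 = -1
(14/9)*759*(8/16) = 1771/3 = 590.33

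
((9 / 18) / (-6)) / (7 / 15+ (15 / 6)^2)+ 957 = 385666 / 403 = 956.99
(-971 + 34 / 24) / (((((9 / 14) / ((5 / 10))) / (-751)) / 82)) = 2507772995 / 54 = 46440240.65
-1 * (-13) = 13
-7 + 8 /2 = -3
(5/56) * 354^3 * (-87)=-2412176355/7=-344596622.14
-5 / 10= -1 / 2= -0.50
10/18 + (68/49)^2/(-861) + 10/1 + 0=65449393/6201783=10.55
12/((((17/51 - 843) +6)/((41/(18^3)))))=-41/406620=-0.00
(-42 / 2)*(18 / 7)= -54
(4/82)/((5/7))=14/205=0.07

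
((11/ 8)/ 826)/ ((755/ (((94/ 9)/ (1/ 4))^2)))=97196/ 25257015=0.00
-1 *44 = -44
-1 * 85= -85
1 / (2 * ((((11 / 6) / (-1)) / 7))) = -21 / 11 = -1.91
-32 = -32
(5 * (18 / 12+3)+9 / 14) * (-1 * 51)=-8262 / 7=-1180.29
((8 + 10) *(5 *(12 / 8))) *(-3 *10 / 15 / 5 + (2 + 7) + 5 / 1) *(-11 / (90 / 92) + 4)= -66504 / 5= -13300.80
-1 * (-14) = 14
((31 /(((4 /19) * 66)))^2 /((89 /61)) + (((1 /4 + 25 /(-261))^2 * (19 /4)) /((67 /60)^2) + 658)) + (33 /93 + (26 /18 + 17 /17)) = 664.30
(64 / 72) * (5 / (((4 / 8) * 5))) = 16 / 9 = 1.78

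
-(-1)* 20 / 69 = 20 / 69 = 0.29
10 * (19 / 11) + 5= 245 / 11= 22.27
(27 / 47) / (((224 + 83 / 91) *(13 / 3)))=567 / 961949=0.00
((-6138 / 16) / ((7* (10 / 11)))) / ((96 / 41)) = -461373 / 17920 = -25.75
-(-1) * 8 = 8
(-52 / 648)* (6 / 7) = -13 / 189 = -0.07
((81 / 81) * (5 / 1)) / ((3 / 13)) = 65 / 3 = 21.67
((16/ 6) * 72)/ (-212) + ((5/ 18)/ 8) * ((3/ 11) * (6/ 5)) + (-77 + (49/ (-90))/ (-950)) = -7765458991/ 99693000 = -77.89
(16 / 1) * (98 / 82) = 784 / 41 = 19.12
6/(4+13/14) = 28/23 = 1.22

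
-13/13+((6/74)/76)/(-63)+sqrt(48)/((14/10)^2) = 2.53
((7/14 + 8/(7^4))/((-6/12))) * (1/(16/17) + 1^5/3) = -161939/115248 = -1.41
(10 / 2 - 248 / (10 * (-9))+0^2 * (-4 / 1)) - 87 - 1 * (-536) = 456.76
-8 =-8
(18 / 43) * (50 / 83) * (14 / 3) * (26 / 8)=3.82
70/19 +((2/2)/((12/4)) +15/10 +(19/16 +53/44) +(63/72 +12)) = 208511/10032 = 20.78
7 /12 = 0.58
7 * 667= 4669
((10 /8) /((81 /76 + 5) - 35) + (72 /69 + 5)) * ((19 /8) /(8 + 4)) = 1441511 /1213848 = 1.19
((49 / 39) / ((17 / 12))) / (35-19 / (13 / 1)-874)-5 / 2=-464551 / 185742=-2.50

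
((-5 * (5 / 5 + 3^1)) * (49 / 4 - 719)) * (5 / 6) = 70675 / 6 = 11779.17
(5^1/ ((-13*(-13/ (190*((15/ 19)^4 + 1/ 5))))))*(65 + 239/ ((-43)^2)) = 461761011040/ 2143307179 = 215.44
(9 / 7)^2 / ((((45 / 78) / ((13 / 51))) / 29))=88218 / 4165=21.18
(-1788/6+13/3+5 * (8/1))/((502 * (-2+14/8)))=1522/753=2.02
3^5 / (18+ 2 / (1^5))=243 / 20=12.15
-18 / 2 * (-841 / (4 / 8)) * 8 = 121104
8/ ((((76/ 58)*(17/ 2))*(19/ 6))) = 1392/ 6137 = 0.23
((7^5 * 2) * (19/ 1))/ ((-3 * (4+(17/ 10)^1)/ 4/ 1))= -1344560/ 9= -149395.56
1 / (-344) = -1 / 344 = -0.00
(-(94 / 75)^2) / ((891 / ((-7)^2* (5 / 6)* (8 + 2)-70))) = -1793708 / 3007125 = -0.60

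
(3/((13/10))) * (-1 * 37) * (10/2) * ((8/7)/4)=-11100/91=-121.98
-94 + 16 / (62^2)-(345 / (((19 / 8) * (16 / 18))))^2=-9297634155 / 346921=-26800.44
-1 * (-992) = 992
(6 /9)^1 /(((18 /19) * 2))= 19 /54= 0.35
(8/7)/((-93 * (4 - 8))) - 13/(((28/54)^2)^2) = -642501193/3572688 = -179.84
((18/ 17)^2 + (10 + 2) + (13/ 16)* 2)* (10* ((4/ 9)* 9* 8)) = 1363720/ 289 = 4718.75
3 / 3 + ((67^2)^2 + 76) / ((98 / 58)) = 584384762 / 49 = 11926219.63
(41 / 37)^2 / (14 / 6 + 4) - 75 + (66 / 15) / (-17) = -165963712 / 2210935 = -75.06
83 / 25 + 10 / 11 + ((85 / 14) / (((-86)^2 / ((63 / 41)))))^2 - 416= -41649506809622933 / 101147278865600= -411.77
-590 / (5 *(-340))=59 / 170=0.35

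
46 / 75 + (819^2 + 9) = 50307796 / 75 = 670770.61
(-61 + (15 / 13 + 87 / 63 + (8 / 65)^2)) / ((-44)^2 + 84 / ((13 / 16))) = -5185981 / 180944400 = -0.03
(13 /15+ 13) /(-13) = -16 /15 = -1.07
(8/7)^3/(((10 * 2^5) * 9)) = 8/15435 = 0.00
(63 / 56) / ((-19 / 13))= -117 / 152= -0.77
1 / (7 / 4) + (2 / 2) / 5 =27 / 35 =0.77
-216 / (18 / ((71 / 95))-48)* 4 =10224 / 283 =36.13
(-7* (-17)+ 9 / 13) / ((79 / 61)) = 94916 / 1027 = 92.42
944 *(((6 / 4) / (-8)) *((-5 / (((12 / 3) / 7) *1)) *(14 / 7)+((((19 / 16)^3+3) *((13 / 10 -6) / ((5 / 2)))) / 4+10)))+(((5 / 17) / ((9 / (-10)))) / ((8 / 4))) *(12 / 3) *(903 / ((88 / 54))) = 103726055991 / 76595200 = 1354.21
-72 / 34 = -36 / 17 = -2.12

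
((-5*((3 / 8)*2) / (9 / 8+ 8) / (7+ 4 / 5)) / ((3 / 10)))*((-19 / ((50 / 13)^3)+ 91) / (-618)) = 871789 / 33835500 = 0.03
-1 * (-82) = 82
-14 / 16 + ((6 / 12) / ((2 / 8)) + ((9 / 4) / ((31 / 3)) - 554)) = -137059 / 248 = -552.66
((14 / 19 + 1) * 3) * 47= 4653 / 19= 244.89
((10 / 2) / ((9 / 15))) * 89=2225 / 3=741.67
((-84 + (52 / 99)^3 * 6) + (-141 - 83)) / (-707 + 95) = 24834037 / 49485249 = 0.50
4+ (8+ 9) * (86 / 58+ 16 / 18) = 11567 / 261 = 44.32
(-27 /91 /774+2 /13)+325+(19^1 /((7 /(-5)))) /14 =324.18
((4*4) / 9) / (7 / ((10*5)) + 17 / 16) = 6400 / 4329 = 1.48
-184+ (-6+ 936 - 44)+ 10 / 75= 10532 / 15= 702.13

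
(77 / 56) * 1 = 11 / 8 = 1.38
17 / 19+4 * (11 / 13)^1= 1057 / 247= 4.28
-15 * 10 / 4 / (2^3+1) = -4.17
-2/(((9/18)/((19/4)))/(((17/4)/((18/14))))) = -2261/36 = -62.81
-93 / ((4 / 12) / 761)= -212319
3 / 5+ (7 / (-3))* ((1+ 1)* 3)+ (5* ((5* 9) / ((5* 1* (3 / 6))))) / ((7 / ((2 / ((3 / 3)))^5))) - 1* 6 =13721 / 35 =392.03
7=7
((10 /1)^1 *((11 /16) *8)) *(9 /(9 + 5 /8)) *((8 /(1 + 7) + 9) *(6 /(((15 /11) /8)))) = 126720 /7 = 18102.86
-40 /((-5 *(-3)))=-8 /3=-2.67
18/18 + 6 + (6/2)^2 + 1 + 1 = 18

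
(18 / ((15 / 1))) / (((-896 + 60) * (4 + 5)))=-1 / 6270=-0.00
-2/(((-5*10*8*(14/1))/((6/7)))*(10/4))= 3/24500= 0.00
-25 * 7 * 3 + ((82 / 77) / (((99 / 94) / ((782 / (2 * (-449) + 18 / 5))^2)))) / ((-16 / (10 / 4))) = -160110092164475 / 304901460864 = -525.12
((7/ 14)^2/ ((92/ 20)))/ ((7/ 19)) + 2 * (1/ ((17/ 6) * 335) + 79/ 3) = 581123899/ 11002740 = 52.82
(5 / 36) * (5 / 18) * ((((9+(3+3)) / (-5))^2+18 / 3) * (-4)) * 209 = -26125 / 54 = -483.80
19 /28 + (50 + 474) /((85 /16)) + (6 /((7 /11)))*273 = 6362487 /2380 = 2673.31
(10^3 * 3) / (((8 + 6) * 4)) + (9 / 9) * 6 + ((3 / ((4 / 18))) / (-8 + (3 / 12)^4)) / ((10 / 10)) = 829407 / 14329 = 57.88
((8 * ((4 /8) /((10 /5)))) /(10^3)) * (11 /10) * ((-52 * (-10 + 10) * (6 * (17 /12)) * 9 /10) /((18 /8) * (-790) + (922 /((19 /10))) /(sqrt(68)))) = 0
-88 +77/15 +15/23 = -28364/345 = -82.21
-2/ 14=-0.14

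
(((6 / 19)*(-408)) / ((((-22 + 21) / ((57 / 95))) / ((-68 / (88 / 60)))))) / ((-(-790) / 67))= -25094448 / 82555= -303.97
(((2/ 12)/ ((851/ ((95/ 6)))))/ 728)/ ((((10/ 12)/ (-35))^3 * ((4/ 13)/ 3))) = -41895/ 13616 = -3.08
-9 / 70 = -0.13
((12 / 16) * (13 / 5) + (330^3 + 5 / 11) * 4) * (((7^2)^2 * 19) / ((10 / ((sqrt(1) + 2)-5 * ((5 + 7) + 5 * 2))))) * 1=-154366849929022157 / 2200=-70166749967737.34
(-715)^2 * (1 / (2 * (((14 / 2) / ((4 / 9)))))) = 1022450 / 63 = 16229.37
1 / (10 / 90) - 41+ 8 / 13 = -408 / 13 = -31.38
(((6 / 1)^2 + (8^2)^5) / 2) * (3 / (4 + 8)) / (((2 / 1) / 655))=43956307393.75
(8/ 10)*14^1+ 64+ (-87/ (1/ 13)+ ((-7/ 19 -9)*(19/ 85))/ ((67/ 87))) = -6028267/ 5695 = -1058.52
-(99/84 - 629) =17579/28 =627.82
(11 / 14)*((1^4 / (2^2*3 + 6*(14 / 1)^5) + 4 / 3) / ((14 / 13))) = 205091029 / 210827792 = 0.97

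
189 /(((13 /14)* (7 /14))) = 5292 /13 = 407.08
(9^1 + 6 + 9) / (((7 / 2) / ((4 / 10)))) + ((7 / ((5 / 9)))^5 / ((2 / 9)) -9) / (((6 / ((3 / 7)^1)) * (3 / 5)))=2977338879 / 17500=170133.65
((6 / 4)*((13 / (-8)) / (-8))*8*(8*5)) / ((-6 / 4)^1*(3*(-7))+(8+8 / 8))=65 / 27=2.41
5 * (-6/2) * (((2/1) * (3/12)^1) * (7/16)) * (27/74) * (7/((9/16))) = -2205/148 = -14.90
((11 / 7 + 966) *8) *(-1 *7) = -54184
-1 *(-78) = 78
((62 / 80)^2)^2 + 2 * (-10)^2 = 512923521 / 2560000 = 200.36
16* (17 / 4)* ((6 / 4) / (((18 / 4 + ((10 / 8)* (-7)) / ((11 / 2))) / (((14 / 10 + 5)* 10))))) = 2244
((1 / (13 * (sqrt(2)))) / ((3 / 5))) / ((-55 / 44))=-2 * sqrt(2) / 39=-0.07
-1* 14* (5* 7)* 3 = -1470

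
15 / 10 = 3 / 2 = 1.50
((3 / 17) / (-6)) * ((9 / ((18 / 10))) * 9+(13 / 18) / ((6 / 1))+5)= -5413 / 3672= -1.47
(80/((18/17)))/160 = 17/36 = 0.47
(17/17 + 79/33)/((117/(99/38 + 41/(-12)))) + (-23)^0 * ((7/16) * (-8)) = -1550899/440154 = -3.52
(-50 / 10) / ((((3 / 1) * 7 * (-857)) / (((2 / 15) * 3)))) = 2 / 17997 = 0.00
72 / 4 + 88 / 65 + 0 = 1258 / 65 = 19.35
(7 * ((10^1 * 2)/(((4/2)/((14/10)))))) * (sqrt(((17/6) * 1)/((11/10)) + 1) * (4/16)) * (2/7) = 7 * sqrt(3894)/33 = 13.24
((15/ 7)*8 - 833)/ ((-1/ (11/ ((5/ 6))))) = 376926/ 35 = 10769.31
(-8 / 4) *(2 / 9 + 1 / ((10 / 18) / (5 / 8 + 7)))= -5021 / 180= -27.89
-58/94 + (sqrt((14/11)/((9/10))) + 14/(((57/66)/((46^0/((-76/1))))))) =-14088/16967 + 2 * sqrt(385)/33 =0.36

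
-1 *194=-194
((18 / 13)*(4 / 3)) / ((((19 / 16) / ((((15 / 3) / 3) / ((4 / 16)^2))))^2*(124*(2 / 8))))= 13107200 / 436449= 30.03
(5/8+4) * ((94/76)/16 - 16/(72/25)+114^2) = 2630112995/43776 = 60081.16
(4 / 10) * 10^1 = 4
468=468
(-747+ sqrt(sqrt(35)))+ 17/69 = -51526/69+ 35^(1/4) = -744.32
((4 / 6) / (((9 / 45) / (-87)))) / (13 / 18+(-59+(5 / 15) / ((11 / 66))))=5220 / 1013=5.15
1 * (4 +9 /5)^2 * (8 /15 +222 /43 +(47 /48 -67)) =-174521797 /86000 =-2029.32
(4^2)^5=1048576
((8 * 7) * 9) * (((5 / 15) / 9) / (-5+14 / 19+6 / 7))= -7448 / 1359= -5.48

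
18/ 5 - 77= -367/ 5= -73.40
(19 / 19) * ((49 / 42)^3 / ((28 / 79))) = 3871 / 864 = 4.48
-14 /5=-2.80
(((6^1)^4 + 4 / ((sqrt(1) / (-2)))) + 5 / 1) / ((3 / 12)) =5172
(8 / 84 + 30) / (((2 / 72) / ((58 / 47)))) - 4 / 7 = 1336.43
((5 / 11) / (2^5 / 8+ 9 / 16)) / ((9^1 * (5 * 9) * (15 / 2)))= 32 / 975645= 0.00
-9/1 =-9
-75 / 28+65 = 1745 / 28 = 62.32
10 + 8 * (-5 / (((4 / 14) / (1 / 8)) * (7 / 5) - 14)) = 370 / 27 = 13.70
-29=-29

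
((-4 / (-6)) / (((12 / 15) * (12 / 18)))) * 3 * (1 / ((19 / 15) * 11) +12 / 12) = 840 / 209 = 4.02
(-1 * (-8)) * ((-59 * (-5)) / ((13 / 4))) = 9440 / 13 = 726.15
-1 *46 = -46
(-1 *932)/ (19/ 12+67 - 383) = 2.96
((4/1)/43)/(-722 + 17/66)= -264/2048305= -0.00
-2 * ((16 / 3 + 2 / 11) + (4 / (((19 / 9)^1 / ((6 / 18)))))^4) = -48805420 / 4300593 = -11.35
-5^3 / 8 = -125 / 8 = -15.62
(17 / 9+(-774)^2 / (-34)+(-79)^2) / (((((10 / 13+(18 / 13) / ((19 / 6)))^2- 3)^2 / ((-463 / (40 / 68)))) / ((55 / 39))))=1269132835966363940 / 239705290683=5294554.96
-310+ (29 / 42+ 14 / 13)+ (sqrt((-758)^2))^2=313543649 / 546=574255.77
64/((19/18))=1152/19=60.63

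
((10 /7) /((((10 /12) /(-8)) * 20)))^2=0.47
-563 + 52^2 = 2141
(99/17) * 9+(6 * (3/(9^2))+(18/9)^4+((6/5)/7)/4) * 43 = 751.81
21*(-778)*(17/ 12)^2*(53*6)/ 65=-160416.12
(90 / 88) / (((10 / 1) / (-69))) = -621 / 88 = -7.06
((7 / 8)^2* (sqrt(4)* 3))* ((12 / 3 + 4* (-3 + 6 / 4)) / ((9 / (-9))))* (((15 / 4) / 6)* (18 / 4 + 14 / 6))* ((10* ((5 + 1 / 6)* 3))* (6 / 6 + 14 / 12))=13177.52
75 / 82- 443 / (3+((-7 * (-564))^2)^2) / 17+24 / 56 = 1.34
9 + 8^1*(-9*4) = -279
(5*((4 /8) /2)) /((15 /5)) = 5 /12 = 0.42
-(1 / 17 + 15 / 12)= -89 / 68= -1.31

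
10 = 10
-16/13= -1.23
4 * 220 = 880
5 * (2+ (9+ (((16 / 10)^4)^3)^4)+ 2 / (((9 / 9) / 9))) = 22300745301559319826750245223961380304808541 / 710542735760100185871124267578125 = 31385508821.93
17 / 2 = 8.50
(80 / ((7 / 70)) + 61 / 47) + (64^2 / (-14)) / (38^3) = 1808205561 / 2256611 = 801.29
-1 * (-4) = 4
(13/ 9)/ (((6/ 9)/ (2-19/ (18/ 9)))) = -65/ 4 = -16.25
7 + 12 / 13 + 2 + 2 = 11.92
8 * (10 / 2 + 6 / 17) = 42.82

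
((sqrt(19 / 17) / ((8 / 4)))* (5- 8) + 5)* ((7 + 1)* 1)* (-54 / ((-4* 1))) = 540- 162* sqrt(323) / 17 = 368.74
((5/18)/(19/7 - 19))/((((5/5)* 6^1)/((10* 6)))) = -175/1026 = -0.17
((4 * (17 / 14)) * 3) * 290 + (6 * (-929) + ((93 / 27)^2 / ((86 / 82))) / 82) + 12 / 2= -65445809 / 48762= -1342.15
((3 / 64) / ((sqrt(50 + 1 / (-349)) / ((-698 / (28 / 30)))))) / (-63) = 1745*sqrt(6089701) / 54720064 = 0.08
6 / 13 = 0.46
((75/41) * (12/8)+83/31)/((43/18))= 124029/54653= 2.27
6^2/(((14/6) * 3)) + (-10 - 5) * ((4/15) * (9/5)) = -72/35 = -2.06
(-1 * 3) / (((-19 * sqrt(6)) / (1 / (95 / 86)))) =0.06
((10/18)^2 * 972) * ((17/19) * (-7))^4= 60160176300/130321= 461630.71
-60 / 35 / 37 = -12 / 259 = -0.05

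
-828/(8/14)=-1449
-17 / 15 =-1.13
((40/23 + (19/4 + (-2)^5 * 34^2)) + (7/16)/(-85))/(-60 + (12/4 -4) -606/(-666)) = 128416670451/208637600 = 615.50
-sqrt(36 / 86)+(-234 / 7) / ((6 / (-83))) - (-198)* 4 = 8781 / 7 - 3* sqrt(86) / 43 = 1253.78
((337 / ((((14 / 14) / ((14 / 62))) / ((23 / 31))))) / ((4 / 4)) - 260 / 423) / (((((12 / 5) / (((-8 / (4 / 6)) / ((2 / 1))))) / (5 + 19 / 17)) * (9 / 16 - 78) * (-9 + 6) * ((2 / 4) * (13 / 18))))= -29057089280 / 2854057563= -10.18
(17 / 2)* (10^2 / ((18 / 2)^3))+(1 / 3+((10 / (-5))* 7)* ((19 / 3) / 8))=-27947 / 2916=-9.58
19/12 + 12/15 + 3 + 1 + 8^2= 4223/60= 70.38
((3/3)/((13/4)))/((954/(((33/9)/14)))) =11/130221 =0.00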